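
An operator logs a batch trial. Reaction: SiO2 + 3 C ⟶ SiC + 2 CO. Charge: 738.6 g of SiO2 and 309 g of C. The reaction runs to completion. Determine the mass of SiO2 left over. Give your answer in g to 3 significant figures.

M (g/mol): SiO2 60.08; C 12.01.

223 g

n(SiO2) = 738.6 / 60.08 = 12.29 mol
n(C) = 309.0 / 12.01 = 25.73 mol
n/ν → SiO2: 12.29, C: 8.577; C is limiting.
SiO2 consumed = (1/3) × 25.73 = 8.577 mol
SiO2 remaining = 12.29 − 8.577 = 3.713 mol
mass = 3.713 × 60.08 = 223.1 g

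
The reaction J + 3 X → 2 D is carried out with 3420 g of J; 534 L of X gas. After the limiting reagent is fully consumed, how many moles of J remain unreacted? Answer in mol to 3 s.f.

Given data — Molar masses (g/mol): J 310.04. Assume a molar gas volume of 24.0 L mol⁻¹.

3.61 mol

n(J) = 3420 / 310.04 = 11.03 mol
n(X) = 534.0 / 24.0 = 22.25 mol
n/ν for J = 11.03/1 = 11.03
n/ν for X = 22.25/3 = 7.417
Smallest n/ν is X → limiting reagent.
J consumed = (1/3) × 22.25 = 7.417 mol
J remaining = 11.03 − 7.417 = 3.613 mol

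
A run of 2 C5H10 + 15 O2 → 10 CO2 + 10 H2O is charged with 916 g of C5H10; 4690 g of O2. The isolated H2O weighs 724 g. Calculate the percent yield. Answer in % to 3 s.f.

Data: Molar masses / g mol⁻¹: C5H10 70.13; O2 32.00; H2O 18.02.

n(C5H10) = 916.0 / 70.13 = 13.06 mol
n(O2) = 4690 / 32.00 = 146.6 mol
n/ν → C5H10: 6.530, O2: 9.773; C5H10 is limiting.
theoretical n(H2O) = (10/2) × 13.06 = 65.30 mol → 1177 g
% yield = 724 / 1177 × 100 = 61.51 %

61.5 %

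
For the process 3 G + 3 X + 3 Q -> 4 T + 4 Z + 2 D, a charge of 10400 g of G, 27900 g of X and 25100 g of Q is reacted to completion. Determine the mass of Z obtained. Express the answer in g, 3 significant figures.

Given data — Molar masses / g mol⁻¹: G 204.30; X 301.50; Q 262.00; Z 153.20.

n(G) = 10400 / 204.30 = 50.91 mol
n(X) = 27900 / 301.50 = 92.54 mol
n(Q) = 25100 / 262.00 = 95.80 mol
n/ν → G: 16.97, X: 30.85, Q: 31.93; G is limiting.
n(Z) = (4/3) × 50.91 = 67.88 mol
mass = 67.88 × 153.20 = 10400 g

10400 g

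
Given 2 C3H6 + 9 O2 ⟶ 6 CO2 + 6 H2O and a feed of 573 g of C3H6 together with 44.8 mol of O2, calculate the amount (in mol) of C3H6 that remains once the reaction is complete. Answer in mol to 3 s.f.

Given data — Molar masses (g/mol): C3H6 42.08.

3.66 mol

n(C3H6) = 573.0 / 42.08 = 13.62 mol
n(O2) = 44.80 mol
n/ν → C3H6: 6.810, O2: 4.978; O2 is limiting.
C3H6 consumed = (2/9) × 44.80 = 9.956 mol
C3H6 remaining = 13.62 − 9.956 = 3.664 mol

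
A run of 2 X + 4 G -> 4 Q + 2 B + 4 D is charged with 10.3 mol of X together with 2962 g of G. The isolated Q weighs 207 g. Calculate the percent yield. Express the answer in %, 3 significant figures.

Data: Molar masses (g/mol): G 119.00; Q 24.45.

n(X) = 10.30 mol
n(G) = 2962 / 119.00 = 24.89 mol
n/ν for X = 10.30/2 = 5.150
n/ν for G = 24.89/4 = 6.223
Smallest n/ν is X → limiting reagent.
theoretical n(Q) = (4/2) × 10.30 = 20.60 mol → 503.7 g
% yield = 207 / 503.7 × 100 = 41.10 %

41.1 %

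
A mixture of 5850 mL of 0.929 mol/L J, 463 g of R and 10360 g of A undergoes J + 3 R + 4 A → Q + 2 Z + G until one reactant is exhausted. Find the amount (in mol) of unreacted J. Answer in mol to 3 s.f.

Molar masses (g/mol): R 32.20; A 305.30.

n(J) = 0.929 × 5850/1000 = 5.435 mol
n(R) = 463.0 / 32.20 = 14.38 mol
n(A) = 10360 / 305.30 = 33.93 mol
n/ν → J: 5.435, R: 4.793, A: 8.483; R is limiting.
J consumed = (1/3) × 14.38 = 4.793 mol
J remaining = 5.435 − 4.793 = 0.6420 mol

0.642 mol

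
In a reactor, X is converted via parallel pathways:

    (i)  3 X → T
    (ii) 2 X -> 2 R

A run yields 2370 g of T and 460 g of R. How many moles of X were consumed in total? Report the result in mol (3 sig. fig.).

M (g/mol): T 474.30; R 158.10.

n(T) = 2370 / 474.30 = 4.997 mol
n(R) = 460 / 158.10 = 2.910 mol
n(X) via (i) = (3/1)×4.997 = 14.99 mol
n(X) via (ii) = (2/2)×2.910 = 2.910 mol
total n(X) = 14.99 + 2.910 = 17.90 mol

17.9 mol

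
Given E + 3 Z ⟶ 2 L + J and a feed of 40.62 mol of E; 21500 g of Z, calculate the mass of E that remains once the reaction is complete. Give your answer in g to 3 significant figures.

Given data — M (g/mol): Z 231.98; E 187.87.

n(E) = 40.62 mol
n(Z) = 21500 / 231.98 = 92.68 mol
n/ν → E: 40.62, Z: 30.89; Z is limiting.
E consumed = (1/3) × 92.68 = 30.89 mol
E remaining = 40.62 − 30.89 = 9.730 mol
mass = 9.730 × 187.87 = 1828 g

1830 g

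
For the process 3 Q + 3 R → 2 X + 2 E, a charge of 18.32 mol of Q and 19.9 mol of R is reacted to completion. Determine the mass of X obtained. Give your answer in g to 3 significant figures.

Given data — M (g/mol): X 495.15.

n(Q) = 18.32 mol
n(R) = 19.90 mol
n/ν → Q: 6.107, R: 6.633; Q is limiting.
n(X) = (2/3) × 18.32 = 12.21 mol
mass = 12.21 × 495.15 = 6046 g

6050 g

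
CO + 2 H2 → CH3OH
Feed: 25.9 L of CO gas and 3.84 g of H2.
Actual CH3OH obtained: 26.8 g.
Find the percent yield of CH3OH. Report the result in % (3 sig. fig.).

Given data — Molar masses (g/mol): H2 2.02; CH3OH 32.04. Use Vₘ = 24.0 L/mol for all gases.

88.0 %

n(CO) = 25.90 / 24.0 = 1.079 mol
n(H2) = 3.840 / 2.02 = 1.901 mol
n/ν → CO: 1.079, H2: 0.9505; H2 is limiting.
theoretical n(CH3OH) = (1/2) × 1.901 = 0.9505 mol → 30.45 g
% yield = 26.8 / 30.45 × 100 = 88.01 %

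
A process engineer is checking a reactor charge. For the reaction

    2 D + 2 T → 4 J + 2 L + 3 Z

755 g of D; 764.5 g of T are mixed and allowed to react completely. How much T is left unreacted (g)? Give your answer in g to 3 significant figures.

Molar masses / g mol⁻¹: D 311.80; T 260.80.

133 g

n(D) = 755.0 / 311.80 = 2.421 mol
n(T) = 764.5 / 260.80 = 2.931 mol
n/ν for D = 2.421/2 = 1.211
n/ν for T = 2.931/2 = 1.466
Smallest n/ν is D → limiting reagent.
T consumed = (2/2) × 2.421 = 2.421 mol
T remaining = 2.931 − 2.421 = 0.5100 mol
mass = 0.5100 × 260.80 = 133.0 g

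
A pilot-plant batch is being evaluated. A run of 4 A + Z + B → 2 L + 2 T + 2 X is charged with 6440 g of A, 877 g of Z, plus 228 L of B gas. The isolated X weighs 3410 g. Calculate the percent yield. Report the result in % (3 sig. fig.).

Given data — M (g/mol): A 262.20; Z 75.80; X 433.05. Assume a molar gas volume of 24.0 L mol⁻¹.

n(A) = 6440 / 262.20 = 24.56 mol
n(Z) = 877.0 / 75.80 = 11.57 mol
n(B) = 228.0 / 24.0 = 9.500 mol
n/ν for A = 24.56/4 = 6.140
n/ν for Z = 11.57/1 = 11.57
n/ν for B = 9.500/1 = 9.500
Smallest n/ν is A → limiting reagent.
theoretical n(X) = (2/4) × 24.56 = 12.28 mol → 5318 g
% yield = 3410 / 5318 × 100 = 64.12 %

64.1 %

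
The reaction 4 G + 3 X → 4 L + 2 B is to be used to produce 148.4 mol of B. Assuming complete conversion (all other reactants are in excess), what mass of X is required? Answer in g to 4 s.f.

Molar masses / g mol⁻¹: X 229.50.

n(B) = 148.4 mol
n(X) = (3/2) × 148.4 = 222.6 mol
mass = 222.6 × 229.50 = 51090 g

51090 g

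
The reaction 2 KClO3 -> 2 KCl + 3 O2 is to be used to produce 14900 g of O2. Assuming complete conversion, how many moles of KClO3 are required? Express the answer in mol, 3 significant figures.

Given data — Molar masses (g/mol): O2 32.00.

n(O2) = 14900 / 32.00 = 465.6 mol
n(KClO3) = (2/3) × 465.6 = 310.4 mol

310 mol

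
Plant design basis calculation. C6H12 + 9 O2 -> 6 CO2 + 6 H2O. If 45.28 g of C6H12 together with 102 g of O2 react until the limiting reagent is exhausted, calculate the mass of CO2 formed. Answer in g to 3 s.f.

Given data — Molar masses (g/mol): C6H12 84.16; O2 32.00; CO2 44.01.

n(C6H12) = 45.28 / 84.16 = 0.5380 mol
n(O2) = 102.0 / 32.00 = 3.188 mol
n/ν for C6H12 = 0.5380/1 = 0.5380
n/ν for O2 = 3.188/9 = 0.3542
Smallest n/ν is O2 → limiting reagent.
n(CO2) = (6/9) × 3.188 = 2.125 mol
mass = 2.125 × 44.01 = 93.52 g

93.5 g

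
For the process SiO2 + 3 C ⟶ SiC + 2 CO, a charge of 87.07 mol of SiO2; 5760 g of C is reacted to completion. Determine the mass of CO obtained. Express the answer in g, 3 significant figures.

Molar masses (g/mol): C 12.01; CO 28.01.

n(SiO2) = 87.07 mol
n(C) = 5760 / 12.01 = 479.6 mol
n/ν → SiO2: 87.07, C: 159.9; SiO2 is limiting.
n(CO) = (2/1) × 87.07 = 174.1 mol
mass = 174.1 × 28.01 = 4877 g

4880 g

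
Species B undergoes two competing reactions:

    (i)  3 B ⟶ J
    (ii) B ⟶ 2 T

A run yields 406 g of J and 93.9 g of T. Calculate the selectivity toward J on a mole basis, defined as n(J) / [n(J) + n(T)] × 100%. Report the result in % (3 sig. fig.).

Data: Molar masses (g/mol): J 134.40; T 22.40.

41.9 %

n(J) = 406 / 134.40 = 3.021 mol
n(T) = 93.9 / 22.40 = 4.192 mol
selectivity = 3.021/(3.021+4.192) × 100 = 41.88 %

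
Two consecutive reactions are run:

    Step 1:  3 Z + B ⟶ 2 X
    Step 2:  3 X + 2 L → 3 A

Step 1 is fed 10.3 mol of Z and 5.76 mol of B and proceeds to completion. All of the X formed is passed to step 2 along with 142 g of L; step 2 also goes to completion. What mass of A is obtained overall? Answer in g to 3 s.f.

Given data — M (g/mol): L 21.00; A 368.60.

Step 1:
n(Z) = 10.30 mol
n(B) = 5.760 mol
n/ν for Z = 10.30/3 = 3.433
n/ν for B = 5.760/1 = 5.760
Smallest n/ν is Z → limiting reagent.
n(X) produced = (2/3) × 10.30 = 6.867 mol
Step 2:
n(X) available = 6.867 mol
n(L) = 142.0 / 21.00 = 6.762 mol
n/ν for X = 6.867/3 = 2.289
n/ν for L = 6.762/2 = 3.381
Smallest n/ν is X → limiting reagent.
n(A) = (3/3) × 6.867 = 6.867 mol
mass = 6.867 × 368.60 = 2531 g

2530 g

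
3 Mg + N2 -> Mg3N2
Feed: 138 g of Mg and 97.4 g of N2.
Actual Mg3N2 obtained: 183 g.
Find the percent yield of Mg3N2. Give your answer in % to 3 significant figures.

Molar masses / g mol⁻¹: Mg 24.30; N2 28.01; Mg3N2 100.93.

95.8 %

n(Mg) = 138.0 / 24.30 = 5.679 mol
n(N2) = 97.40 / 28.01 = 3.477 mol
n/ν for Mg = 5.679/3 = 1.893
n/ν for N2 = 3.477/1 = 3.477
Smallest n/ν is Mg → limiting reagent.
theoretical n(Mg3N2) = (1/3) × 5.679 = 1.893 mol → 191.1 g
% yield = 183 / 191.1 × 100 = 95.76 %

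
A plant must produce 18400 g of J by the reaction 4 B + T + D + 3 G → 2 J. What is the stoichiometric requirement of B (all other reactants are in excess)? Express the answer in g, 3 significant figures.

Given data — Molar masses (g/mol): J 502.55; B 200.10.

n(J) = 18400 / 502.55 = 36.61 mol
n(B) = (4/2) × 36.61 = 73.22 mol
mass = 73.22 × 200.10 = 14650 g

14700 g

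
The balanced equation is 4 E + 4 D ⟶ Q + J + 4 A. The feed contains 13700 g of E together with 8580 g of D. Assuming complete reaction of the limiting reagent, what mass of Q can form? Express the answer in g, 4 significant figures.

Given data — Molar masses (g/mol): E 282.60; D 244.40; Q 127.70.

1121 g

n(E) = 13700 / 282.60 = 48.48 mol
n(D) = 8580 / 244.40 = 35.11 mol
n/ν → E: 12.12, D: 8.778; D is limiting.
n(Q) = (1/4) × 35.11 = 8.778 mol
mass = 8.778 × 127.70 = 1121 g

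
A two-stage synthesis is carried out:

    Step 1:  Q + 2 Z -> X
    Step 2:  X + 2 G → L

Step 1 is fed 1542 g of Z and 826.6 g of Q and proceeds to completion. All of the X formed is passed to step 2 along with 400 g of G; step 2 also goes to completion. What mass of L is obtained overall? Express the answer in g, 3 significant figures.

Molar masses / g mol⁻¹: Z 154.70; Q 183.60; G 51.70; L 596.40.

2310 g

Step 1:
n(Z) = 1542 / 154.70 = 9.968 mol
n(Q) = 826.6 / 183.60 = 4.502 mol
n/ν for Z = 9.968/2 = 4.984
n/ν for Q = 4.502/1 = 4.502
Smallest n/ν is Q → limiting reagent.
n(X) produced = (1/1) × 4.502 = 4.502 mol
Step 2:
n(X) available = 4.502 mol
n(G) = 400.0 / 51.70 = 7.737 mol
n/ν for X = 4.502/1 = 4.502
n/ν for G = 7.737/2 = 3.869
Smallest n/ν is G → limiting reagent.
n(L) = (1/2) × 7.737 = 3.869 mol
mass = 3.869 × 596.40 = 2307 g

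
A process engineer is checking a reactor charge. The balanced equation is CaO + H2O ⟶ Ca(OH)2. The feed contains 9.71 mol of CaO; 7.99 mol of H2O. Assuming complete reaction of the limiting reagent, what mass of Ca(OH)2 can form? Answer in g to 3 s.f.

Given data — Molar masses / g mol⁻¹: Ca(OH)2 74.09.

n(CaO) = 9.710 mol
n(H2O) = 7.990 mol
n/ν → CaO: 9.710, H2O: 7.990; H2O is limiting.
n(Ca(OH)2) = (1/1) × 7.990 = 7.990 mol
mass = 7.990 × 74.09 = 592.0 g

592 g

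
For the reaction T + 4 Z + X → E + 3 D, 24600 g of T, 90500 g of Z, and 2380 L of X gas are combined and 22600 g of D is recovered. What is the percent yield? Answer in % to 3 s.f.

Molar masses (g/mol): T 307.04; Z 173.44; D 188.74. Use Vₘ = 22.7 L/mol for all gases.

49.8 %

n(T) = 24600 / 307.04 = 80.12 mol
n(Z) = 90500 / 173.44 = 521.8 mol
n(X) = 2380 / 22.7 = 104.8 mol
n/ν for T = 80.12/1 = 80.12
n/ν for Z = 521.8/4 = 130.5
n/ν for X = 104.8/1 = 104.8
Smallest n/ν is T → limiting reagent.
theoretical n(D) = (3/1) × 80.12 = 240.4 mol → 45370 g
% yield = 22600 / 45370 × 100 = 49.81 %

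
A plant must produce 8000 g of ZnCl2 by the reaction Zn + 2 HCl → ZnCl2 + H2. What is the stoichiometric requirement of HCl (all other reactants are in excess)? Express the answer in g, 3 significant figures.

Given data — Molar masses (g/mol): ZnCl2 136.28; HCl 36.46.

n(ZnCl2) = 8000 / 136.28 = 58.70 mol
n(HCl) = (2/1) × 58.70 = 117.4 mol
mass = 117.4 × 36.46 = 4280 g

4280 g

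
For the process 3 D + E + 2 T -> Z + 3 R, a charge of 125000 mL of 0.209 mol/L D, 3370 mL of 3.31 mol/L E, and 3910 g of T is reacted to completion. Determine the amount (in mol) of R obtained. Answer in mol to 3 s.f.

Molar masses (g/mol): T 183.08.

26.1 mol

n(D) = 0.209 × 125000/1000 = 26.13 mol
n(E) = 3.31 × 3370/1000 = 11.15 mol
n(T) = 3910 / 183.08 = 21.36 mol
n/ν for D = 26.13/3 = 8.710
n/ν for E = 11.15/1 = 11.15
n/ν for T = 21.36/2 = 10.68
Smallest n/ν is D → limiting reagent.
n(R) = (3/3) × 26.13 = 26.13 mol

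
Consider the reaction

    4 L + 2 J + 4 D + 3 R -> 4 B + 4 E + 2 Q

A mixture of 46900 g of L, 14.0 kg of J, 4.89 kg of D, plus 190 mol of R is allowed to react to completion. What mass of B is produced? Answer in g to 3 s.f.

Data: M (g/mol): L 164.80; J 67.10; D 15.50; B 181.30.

45900 g

n(L) = 46900 / 164.80 = 284.6 mol
n(J) = 14.00×1000 / 67.10 = 208.6 mol
n(D) = 4.890×1000 / 15.50 = 315.5 mol
n(R) = 190.0 mol
n/ν for L = 284.6/4 = 71.15
n/ν for J = 208.6/2 = 104.3
n/ν for D = 315.5/4 = 78.88
n/ν for R = 190.0/3 = 63.33
Smallest n/ν is R → limiting reagent.
n(B) = (4/3) × 190.0 = 253.3 mol
mass = 253.3 × 181.30 = 45920 g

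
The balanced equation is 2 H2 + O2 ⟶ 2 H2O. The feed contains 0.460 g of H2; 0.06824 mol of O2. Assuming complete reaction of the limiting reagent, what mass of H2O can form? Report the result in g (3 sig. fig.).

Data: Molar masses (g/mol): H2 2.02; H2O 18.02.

2.46 g

n(H2) = 0.4600 / 2.02 = 0.2277 mol
n(O2) = 0.06824 mol
n/ν for H2 = 0.2277/2 = 0.1139
n/ν for O2 = 0.06824/1 = 0.06824
Smallest n/ν is O2 → limiting reagent.
n(H2O) = (2/1) × 0.06824 = 0.1365 mol
mass = 0.1365 × 18.02 = 2.460 g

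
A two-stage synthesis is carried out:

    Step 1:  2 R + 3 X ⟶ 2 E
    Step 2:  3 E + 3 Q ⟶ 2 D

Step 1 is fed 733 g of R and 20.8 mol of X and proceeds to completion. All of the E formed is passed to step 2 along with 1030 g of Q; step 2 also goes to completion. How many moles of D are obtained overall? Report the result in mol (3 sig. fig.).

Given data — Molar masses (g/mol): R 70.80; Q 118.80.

5.78 mol

Step 1:
n(R) = 733.0 / 70.80 = 10.35 mol
n(X) = 20.80 mol
n/ν for R = 10.35/2 = 5.175
n/ν for X = 20.80/3 = 6.933
Smallest n/ν is R → limiting reagent.
n(E) produced = (2/2) × 10.35 = 10.35 mol
Step 2:
n(E) available = 10.35 mol
n(Q) = 1030 / 118.80 = 8.670 mol
n/ν for E = 10.35/3 = 3.450
n/ν for Q = 8.670/3 = 2.890
Smallest n/ν is Q → limiting reagent.
n(D) = (2/3) × 8.670 = 5.780 mol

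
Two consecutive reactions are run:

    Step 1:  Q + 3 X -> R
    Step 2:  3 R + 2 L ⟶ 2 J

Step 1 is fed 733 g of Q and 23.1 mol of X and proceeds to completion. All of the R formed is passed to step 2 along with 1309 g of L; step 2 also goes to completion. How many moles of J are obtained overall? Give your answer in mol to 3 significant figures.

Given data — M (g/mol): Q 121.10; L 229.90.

4.04 mol

Step 1:
n(Q) = 733.0 / 121.10 = 6.053 mol
n(X) = 23.10 mol
n/ν for Q = 6.053/1 = 6.053
n/ν for X = 23.10/3 = 7.700
Smallest n/ν is Q → limiting reagent.
n(R) produced = (1/1) × 6.053 = 6.053 mol
Step 2:
n(R) available = 6.053 mol
n(L) = 1309 / 229.90 = 5.694 mol
n/ν for R = 6.053/3 = 2.018
n/ν for L = 5.694/2 = 2.847
Smallest n/ν is R → limiting reagent.
n(J) = (2/3) × 6.053 = 4.035 mol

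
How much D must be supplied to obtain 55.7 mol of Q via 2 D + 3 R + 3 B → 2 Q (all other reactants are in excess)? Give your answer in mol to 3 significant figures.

n(Q) = 55.70 mol
n(D) = (2/2) × 55.70 = 55.70 mol

55.7 mol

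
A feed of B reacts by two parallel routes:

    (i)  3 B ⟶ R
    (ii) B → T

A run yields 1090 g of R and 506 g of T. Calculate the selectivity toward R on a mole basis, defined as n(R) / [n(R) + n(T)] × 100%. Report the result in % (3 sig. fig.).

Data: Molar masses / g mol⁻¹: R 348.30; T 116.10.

n(R) = 1090 / 348.30 = 3.129 mol
n(T) = 506 / 116.10 = 4.358 mol
selectivity = 3.129/(3.129+4.358) × 100 = 41.79 %

41.8 %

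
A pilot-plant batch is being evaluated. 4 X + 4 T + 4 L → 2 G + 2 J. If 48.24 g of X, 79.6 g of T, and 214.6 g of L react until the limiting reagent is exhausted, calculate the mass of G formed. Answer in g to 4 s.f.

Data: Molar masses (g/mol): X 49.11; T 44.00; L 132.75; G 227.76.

n(X) = 48.24 / 49.11 = 0.9823 mol
n(T) = 79.60 / 44.00 = 1.809 mol
n(L) = 214.6 / 132.75 = 1.617 mol
n/ν for X = 0.9823/4 = 0.2456
n/ν for T = 1.809/4 = 0.4523
n/ν for L = 1.617/4 = 0.4043
Smallest n/ν is X → limiting reagent.
n(G) = (2/4) × 0.9823 = 0.4912 mol
mass = 0.4912 × 227.76 = 111.9 g

111.9 g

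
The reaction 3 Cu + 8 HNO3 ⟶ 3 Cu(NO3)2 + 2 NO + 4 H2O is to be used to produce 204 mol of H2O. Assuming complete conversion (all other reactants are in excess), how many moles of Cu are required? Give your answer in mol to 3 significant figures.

153 mol

n(H2O) = 204.0 mol
n(Cu) = (3/4) × 204.0 = 153.0 mol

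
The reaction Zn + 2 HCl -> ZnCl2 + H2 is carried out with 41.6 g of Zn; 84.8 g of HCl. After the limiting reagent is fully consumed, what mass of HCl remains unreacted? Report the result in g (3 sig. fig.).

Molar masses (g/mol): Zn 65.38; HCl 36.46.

38.4 g

n(Zn) = 41.60 / 65.38 = 0.6363 mol
n(HCl) = 84.80 / 36.46 = 2.326 mol
n/ν for Zn = 0.6363/1 = 0.6363
n/ν for HCl = 2.326/2 = 1.163
Smallest n/ν is Zn → limiting reagent.
HCl consumed = (2/1) × 0.6363 = 1.273 mol
HCl remaining = 2.326 − 1.273 = 1.053 mol
mass = 1.053 × 36.46 = 38.39 g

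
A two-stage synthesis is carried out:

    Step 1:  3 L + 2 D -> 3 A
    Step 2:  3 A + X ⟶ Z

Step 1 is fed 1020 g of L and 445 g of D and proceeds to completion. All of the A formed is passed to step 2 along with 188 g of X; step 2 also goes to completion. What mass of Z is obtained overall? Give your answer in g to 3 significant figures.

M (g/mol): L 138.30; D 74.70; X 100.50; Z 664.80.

Step 1:
n(L) = 1020 / 138.30 = 7.375 mol
n(D) = 445.0 / 74.70 = 5.957 mol
n/ν for L = 7.375/3 = 2.458
n/ν for D = 5.957/2 = 2.979
Smallest n/ν is L → limiting reagent.
n(A) produced = (3/3) × 7.375 = 7.375 mol
Step 2:
n(A) available = 7.375 mol
n(X) = 188.0 / 100.50 = 1.871 mol
n/ν for A = 7.375/3 = 2.458
n/ν for X = 1.871/1 = 1.871
Smallest n/ν is X → limiting reagent.
n(Z) = (1/1) × 1.871 = 1.871 mol
mass = 1.871 × 664.80 = 1244 g

1240 g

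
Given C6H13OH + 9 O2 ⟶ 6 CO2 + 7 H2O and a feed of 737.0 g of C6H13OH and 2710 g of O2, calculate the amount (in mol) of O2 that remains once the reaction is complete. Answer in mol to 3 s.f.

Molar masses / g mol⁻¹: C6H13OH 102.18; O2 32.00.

n(C6H13OH) = 737.0 / 102.18 = 7.213 mol
n(O2) = 2710 / 32.00 = 84.69 mol
n/ν for C6H13OH = 7.213/1 = 7.213
n/ν for O2 = 84.69/9 = 9.410
Smallest n/ν is C6H13OH → limiting reagent.
O2 consumed = (9/1) × 7.213 = 64.92 mol
O2 remaining = 84.69 − 64.92 = 19.77 mol

19.8 mol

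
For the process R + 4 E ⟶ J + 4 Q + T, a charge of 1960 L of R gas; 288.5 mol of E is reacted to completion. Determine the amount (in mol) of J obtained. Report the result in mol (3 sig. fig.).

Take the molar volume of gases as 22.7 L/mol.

n(R) = 1960 / 22.7 = 86.34 mol
n(E) = 288.5 mol
n/ν → R: 86.34, E: 72.13; E is limiting.
n(J) = (1/4) × 288.5 = 72.13 mol

72.1 mol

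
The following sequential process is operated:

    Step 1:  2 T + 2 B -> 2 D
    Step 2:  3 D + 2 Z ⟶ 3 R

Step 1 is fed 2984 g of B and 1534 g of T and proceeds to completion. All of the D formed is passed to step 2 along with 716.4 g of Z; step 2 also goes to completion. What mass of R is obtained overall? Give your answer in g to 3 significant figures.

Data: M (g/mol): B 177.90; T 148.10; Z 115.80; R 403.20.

Step 1:
n(B) = 2984 / 177.90 = 16.77 mol
n(T) = 1534 / 148.10 = 10.36 mol
n/ν → B: 8.385, T: 5.180; T is limiting.
n(D) produced = (2/2) × 10.36 = 10.36 mol
Step 2:
n(D) available = 10.36 mol
n(Z) = 716.4 / 115.80 = 6.187 mol
n/ν → D: 3.453, Z: 3.094; Z is limiting.
n(R) = (3/2) × 6.187 = 9.281 mol
mass = 9.281 × 403.20 = 3742 g

3740 g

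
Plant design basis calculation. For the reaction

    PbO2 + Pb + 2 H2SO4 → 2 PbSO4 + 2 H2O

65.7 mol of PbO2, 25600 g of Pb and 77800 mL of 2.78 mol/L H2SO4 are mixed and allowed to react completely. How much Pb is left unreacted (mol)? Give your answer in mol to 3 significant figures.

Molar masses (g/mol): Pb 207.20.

57.9 mol

n(PbO2) = 65.70 mol
n(Pb) = 25600 / 207.20 = 123.6 mol
n(H2SO4) = 2.78 × 77800/1000 = 216.3 mol
n/ν for PbO2 = 65.70/1 = 65.70
n/ν for Pb = 123.6/1 = 123.6
n/ν for H2SO4 = 216.3/2 = 108.2
Smallest n/ν is PbO2 → limiting reagent.
Pb consumed = (1/1) × 65.70 = 65.70 mol
Pb remaining = 123.6 − 65.70 = 57.90 mol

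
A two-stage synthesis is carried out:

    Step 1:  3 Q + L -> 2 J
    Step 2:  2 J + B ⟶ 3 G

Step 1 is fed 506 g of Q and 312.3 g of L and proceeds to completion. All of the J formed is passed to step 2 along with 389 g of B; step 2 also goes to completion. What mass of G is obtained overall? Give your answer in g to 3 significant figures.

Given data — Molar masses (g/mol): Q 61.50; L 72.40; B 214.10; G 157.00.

856 g

Step 1:
n(Q) = 506.0 / 61.50 = 8.228 mol
n(L) = 312.3 / 72.40 = 4.314 mol
n/ν for Q = 8.228/3 = 2.743
n/ν for L = 4.314/1 = 4.314
Smallest n/ν is Q → limiting reagent.
n(J) produced = (2/3) × 8.228 = 5.485 mol
Step 2:
n(J) available = 5.485 mol
n(B) = 389.0 / 214.10 = 1.817 mol
n/ν for J = 5.485/2 = 2.743
n/ν for B = 1.817/1 = 1.817
Smallest n/ν is B → limiting reagent.
n(G) = (3/1) × 1.817 = 5.451 mol
mass = 5.451 × 157.00 = 855.8 g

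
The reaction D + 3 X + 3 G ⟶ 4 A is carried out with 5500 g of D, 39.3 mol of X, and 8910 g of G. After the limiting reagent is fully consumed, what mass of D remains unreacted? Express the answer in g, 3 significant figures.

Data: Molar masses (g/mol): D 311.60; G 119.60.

1420 g

n(D) = 5500 / 311.60 = 17.65 mol
n(X) = 39.30 mol
n(G) = 8910 / 119.60 = 74.50 mol
n/ν → D: 17.65, X: 13.10, G: 24.83; X is limiting.
D consumed = (1/3) × 39.30 = 13.10 mol
D remaining = 17.65 − 13.10 = 4.550 mol
mass = 4.550 × 311.60 = 1418 g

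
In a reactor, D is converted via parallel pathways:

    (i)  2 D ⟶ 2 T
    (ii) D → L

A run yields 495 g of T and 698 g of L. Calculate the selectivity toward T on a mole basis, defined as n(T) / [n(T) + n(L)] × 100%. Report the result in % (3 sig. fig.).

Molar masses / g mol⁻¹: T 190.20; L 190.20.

n(T) = 495 / 190.20 = 2.603 mol
n(L) = 698 / 190.20 = 3.670 mol
selectivity = 2.603/(2.603+3.670) × 100 = 41.50 %

41.5 %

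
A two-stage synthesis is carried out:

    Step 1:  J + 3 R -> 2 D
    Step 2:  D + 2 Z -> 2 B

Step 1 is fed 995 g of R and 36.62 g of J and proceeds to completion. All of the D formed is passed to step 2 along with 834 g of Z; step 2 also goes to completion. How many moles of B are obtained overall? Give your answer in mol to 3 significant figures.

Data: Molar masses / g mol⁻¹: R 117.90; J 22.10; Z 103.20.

6.63 mol

Step 1:
n(R) = 995.0 / 117.90 = 8.439 mol
n(J) = 36.62 / 22.10 = 1.657 mol
n/ν → R: 2.813, J: 1.657; J is limiting.
n(D) produced = (2/1) × 1.657 = 3.314 mol
Step 2:
n(D) available = 3.314 mol
n(Z) = 834.0 / 103.20 = 8.081 mol
n/ν → D: 3.314, Z: 4.041; D is limiting.
n(B) = (2/1) × 3.314 = 6.628 mol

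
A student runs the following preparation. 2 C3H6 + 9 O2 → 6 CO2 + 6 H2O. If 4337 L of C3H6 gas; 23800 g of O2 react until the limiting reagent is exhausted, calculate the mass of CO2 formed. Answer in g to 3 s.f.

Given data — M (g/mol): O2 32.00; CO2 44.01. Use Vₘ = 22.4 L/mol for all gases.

n(C3H6) = 4337 / 22.4 = 193.6 mol
n(O2) = 23800 / 32.00 = 743.8 mol
n/ν → C3H6: 96.80, O2: 82.64; O2 is limiting.
n(CO2) = (6/9) × 743.8 = 495.9 mol
mass = 495.9 × 44.01 = 21820 g

21800 g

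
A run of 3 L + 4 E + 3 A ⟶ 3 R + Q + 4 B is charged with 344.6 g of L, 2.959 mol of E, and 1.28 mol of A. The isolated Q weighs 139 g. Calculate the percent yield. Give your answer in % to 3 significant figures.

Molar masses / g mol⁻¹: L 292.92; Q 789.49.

n(L) = 344.6 / 292.92 = 1.176 mol
n(E) = 2.959 mol
n(A) = 1.280 mol
n/ν for L = 1.176/3 = 0.3920
n/ν for E = 2.959/4 = 0.7398
n/ν for A = 1.280/3 = 0.4267
Smallest n/ν is L → limiting reagent.
theoretical n(Q) = (1/3) × 1.176 = 0.3920 mol → 309.5 g
% yield = 139 / 309.5 × 100 = 44.91 %

44.9 %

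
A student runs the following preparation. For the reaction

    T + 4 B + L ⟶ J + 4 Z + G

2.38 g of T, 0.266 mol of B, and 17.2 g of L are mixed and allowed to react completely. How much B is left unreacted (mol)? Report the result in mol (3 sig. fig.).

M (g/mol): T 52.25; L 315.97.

0.0838 mol

n(T) = 2.380 / 52.25 = 0.04555 mol
n(B) = 0.2660 mol
n(L) = 17.20 / 315.97 = 0.05444 mol
n/ν for T = 0.04555/1 = 0.04555
n/ν for B = 0.2660/4 = 0.06650
n/ν for L = 0.05444/1 = 0.05444
Smallest n/ν is T → limiting reagent.
B consumed = (4/1) × 0.04555 = 0.1822 mol
B remaining = 0.2660 − 0.1822 = 0.08380 mol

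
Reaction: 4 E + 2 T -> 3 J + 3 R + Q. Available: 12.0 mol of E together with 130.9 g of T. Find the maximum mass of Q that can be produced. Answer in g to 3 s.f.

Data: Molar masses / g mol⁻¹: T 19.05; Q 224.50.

674 g

n(E) = 12.00 mol
n(T) = 130.9 / 19.05 = 6.871 mol
n/ν for E = 12.00/4 = 3.000
n/ν for T = 6.871/2 = 3.436
Smallest n/ν is E → limiting reagent.
n(Q) = (1/4) × 12.00 = 3.000 mol
mass = 3.000 × 224.50 = 673.5 g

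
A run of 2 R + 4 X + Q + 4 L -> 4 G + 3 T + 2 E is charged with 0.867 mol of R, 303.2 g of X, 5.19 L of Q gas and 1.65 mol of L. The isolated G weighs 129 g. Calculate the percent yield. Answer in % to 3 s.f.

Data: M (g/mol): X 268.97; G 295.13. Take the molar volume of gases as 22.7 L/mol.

47.8 %

n(R) = 0.8670 mol
n(X) = 303.2 / 268.97 = 1.127 mol
n(Q) = 5.190 / 22.7 = 0.2286 mol
n(L) = 1.650 mol
n/ν → R: 0.4335, X: 0.2818, Q: 0.2286, L: 0.4125; Q is limiting.
theoretical n(G) = (4/1) × 0.2286 = 0.9144 mol → 269.9 g
% yield = 129 / 269.9 × 100 = 47.80 %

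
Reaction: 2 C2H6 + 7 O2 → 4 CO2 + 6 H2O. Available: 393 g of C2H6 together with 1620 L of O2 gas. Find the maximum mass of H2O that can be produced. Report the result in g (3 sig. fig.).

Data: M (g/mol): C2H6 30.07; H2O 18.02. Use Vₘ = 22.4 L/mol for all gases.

n(C2H6) = 393.0 / 30.07 = 13.07 mol
n(O2) = 1620 / 22.4 = 72.32 mol
n/ν → C2H6: 6.535, O2: 10.33; C2H6 is limiting.
n(H2O) = (6/2) × 13.07 = 39.21 mol
mass = 39.21 × 18.02 = 706.6 g

707 g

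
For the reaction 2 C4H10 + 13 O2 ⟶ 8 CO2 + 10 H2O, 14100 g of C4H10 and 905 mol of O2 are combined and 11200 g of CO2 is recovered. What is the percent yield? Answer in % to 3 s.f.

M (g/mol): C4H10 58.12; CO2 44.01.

45.7 %

n(C4H10) = 14100 / 58.12 = 242.6 mol
n(O2) = 905.0 mol
n/ν → C4H10: 121.3, O2: 69.62; O2 is limiting.
theoretical n(CO2) = (8/13) × 905.0 = 556.9 mol → 24510 g
% yield = 11200 / 24510 × 100 = 45.70 %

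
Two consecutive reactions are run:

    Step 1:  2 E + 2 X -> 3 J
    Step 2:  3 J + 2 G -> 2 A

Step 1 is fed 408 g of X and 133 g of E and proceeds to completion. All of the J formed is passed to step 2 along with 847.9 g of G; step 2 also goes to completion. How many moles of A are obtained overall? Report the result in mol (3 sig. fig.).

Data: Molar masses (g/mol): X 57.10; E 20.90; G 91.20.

Step 1:
n(X) = 408.0 / 57.10 = 7.145 mol
n(E) = 133.0 / 20.90 = 6.364 mol
n/ν for X = 7.145/2 = 3.573
n/ν for E = 6.364/2 = 3.182
Smallest n/ν is E → limiting reagent.
n(J) produced = (3/2) × 6.364 = 9.546 mol
Step 2:
n(J) available = 9.546 mol
n(G) = 847.9 / 91.20 = 9.297 mol
n/ν for J = 9.546/3 = 3.182
n/ν for G = 9.297/2 = 4.649
Smallest n/ν is J → limiting reagent.
n(A) = (2/3) × 9.546 = 6.364 mol

6.36 mol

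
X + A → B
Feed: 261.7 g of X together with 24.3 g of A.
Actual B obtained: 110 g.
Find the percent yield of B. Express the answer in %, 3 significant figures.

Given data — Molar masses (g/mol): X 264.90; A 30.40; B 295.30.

n(X) = 261.7 / 264.90 = 0.9879 mol
n(A) = 24.30 / 30.40 = 0.7993 mol
n/ν for X = 0.9879/1 = 0.9879
n/ν for A = 0.7993/1 = 0.7993
Smallest n/ν is A → limiting reagent.
theoretical n(B) = (1/1) × 0.7993 = 0.7993 mol → 236.0 g
% yield = 110 / 236.0 × 100 = 46.61 %

46.6 %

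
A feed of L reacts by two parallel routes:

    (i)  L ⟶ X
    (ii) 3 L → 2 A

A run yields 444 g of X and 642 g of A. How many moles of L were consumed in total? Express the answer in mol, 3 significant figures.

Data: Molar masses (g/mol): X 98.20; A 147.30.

n(X) = 444 / 98.20 = 4.521 mol
n(A) = 642 / 147.30 = 4.358 mol
n(L) via (i) = (1/1)×4.521 = 4.521 mol
n(L) via (ii) = (3/2)×4.358 = 6.537 mol
total n(L) = 4.521 + 6.537 = 11.06 mol

11.1 mol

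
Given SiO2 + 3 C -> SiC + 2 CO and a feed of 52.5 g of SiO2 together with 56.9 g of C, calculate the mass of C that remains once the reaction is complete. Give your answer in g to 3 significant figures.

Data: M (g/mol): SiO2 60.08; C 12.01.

n(SiO2) = 52.50 / 60.08 = 0.8738 mol
n(C) = 56.90 / 12.01 = 4.738 mol
n/ν for SiO2 = 0.8738/1 = 0.8738
n/ν for C = 4.738/3 = 1.579
Smallest n/ν is SiO2 → limiting reagent.
C consumed = (3/1) × 0.8738 = 2.621 mol
C remaining = 4.738 − 2.621 = 2.117 mol
mass = 2.117 × 12.01 = 25.43 g

25.4 g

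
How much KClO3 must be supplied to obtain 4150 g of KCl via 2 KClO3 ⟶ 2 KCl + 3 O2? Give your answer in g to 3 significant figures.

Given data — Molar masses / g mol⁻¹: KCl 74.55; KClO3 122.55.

n(KCl) = 4150 / 74.55 = 55.67 mol
n(KClO3) = (2/2) × 55.67 = 55.67 mol
mass = 55.67 × 122.55 = 6822 g

6820 g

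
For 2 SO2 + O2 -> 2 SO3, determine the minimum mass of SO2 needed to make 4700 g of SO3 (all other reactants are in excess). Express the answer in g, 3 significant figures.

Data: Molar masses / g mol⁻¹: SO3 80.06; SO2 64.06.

n(SO3) = 4700 / 80.06 = 58.71 mol
n(SO2) = (2/2) × 58.71 = 58.71 mol
mass = 58.71 × 64.06 = 3761 g

3760 g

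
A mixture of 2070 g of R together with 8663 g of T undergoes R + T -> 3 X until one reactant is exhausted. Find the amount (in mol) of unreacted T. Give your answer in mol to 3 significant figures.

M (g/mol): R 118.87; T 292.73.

12.2 mol

n(R) = 2070 / 118.87 = 17.41 mol
n(T) = 8663 / 292.73 = 29.59 mol
n/ν → R: 17.41, T: 29.59; R is limiting.
T consumed = (1/1) × 17.41 = 17.41 mol
T remaining = 29.59 − 17.41 = 12.18 mol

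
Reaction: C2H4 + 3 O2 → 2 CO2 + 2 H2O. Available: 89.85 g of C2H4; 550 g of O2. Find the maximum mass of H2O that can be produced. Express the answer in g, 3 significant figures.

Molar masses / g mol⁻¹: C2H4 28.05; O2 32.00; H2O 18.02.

n(C2H4) = 89.85 / 28.05 = 3.203 mol
n(O2) = 550.0 / 32.00 = 17.19 mol
n/ν for C2H4 = 3.203/1 = 3.203
n/ν for O2 = 17.19/3 = 5.730
Smallest n/ν is C2H4 → limiting reagent.
n(H2O) = (2/1) × 3.203 = 6.406 mol
mass = 6.406 × 18.02 = 115.4 g

115 g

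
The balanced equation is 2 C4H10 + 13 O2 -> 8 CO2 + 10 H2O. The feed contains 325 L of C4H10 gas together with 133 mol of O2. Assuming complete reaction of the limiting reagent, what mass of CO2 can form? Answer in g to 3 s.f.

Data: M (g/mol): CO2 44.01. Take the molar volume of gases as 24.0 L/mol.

2380 g

n(C4H10) = 325.0 / 24.0 = 13.54 mol
n(O2) = 133.0 mol
n/ν for C4H10 = 13.54/2 = 6.770
n/ν for O2 = 133.0/13 = 10.23
Smallest n/ν is C4H10 → limiting reagent.
n(CO2) = (8/2) × 13.54 = 54.16 mol
mass = 54.16 × 44.01 = 2384 g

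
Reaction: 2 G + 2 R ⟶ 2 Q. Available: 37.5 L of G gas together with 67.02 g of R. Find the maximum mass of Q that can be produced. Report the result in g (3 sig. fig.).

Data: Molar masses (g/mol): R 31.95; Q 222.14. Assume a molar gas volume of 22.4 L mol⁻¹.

n(G) = 37.50 / 22.4 = 1.674 mol
n(R) = 67.02 / 31.95 = 2.098 mol
n/ν → G: 0.8370, R: 1.049; G is limiting.
n(Q) = (2/2) × 1.674 = 1.674 mol
mass = 1.674 × 222.14 = 371.9 g

372 g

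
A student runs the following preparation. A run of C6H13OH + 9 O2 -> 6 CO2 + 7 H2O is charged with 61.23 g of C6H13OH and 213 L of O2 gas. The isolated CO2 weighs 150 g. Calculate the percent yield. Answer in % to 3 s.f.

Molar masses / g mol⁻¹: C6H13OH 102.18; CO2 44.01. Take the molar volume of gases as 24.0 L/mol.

94.8 %

n(C6H13OH) = 61.23 / 102.18 = 0.5992 mol
n(O2) = 213.0 / 24.0 = 8.875 mol
n/ν for C6H13OH = 0.5992/1 = 0.5992
n/ν for O2 = 8.875/9 = 0.9861
Smallest n/ν is C6H13OH → limiting reagent.
theoretical n(CO2) = (6/1) × 0.5992 = 3.595 mol → 158.2 g
% yield = 150 / 158.2 × 100 = 94.82 %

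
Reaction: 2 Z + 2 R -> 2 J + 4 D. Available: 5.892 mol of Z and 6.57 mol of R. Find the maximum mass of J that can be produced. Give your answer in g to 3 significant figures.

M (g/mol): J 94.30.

556 g

n(Z) = 5.892 mol
n(R) = 6.570 mol
n/ν → Z: 2.946, R: 3.285; Z is limiting.
n(J) = (2/2) × 5.892 = 5.892 mol
mass = 5.892 × 94.30 = 555.6 g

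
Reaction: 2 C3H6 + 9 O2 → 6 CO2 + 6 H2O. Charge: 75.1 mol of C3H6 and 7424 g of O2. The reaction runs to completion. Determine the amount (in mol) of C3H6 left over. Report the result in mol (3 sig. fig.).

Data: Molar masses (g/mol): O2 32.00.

n(C3H6) = 75.10 mol
n(O2) = 7424 / 32.00 = 232.0 mol
n/ν → C3H6: 37.55, O2: 25.78; O2 is limiting.
C3H6 consumed = (2/9) × 232.0 = 51.56 mol
C3H6 remaining = 75.10 − 51.56 = 23.54 mol

23.5 mol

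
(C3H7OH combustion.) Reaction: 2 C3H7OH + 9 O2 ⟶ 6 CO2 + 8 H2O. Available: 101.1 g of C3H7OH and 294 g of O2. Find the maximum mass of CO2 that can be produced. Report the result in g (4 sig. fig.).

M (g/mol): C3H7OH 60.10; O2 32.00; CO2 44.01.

n(C3H7OH) = 101.1 / 60.10 = 1.682 mol
n(O2) = 294.0 / 32.00 = 9.188 mol
n/ν for C3H7OH = 1.682/2 = 0.8410
n/ν for O2 = 9.188/9 = 1.021
Smallest n/ν is C3H7OH → limiting reagent.
n(CO2) = (6/2) × 1.682 = 5.046 mol
mass = 5.046 × 44.01 = 222.1 g

222.1 g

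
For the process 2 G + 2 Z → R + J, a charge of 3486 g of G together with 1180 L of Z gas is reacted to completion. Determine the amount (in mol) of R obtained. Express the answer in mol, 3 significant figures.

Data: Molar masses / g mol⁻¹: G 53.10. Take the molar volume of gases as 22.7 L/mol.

26.0 mol

n(G) = 3486 / 53.10 = 65.65 mol
n(Z) = 1180 / 22.7 = 51.98 mol
n/ν for G = 65.65/2 = 32.83
n/ν for Z = 51.98/2 = 25.99
Smallest n/ν is Z → limiting reagent.
n(R) = (1/2) × 51.98 = 25.99 mol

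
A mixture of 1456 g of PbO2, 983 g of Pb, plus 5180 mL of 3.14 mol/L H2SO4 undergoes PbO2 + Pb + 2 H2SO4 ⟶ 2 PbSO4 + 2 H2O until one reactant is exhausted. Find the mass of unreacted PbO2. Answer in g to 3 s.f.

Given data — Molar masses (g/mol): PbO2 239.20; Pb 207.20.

n(PbO2) = 1456 / 239.20 = 6.087 mol
n(Pb) = 983.0 / 207.20 = 4.744 mol
n(H2SO4) = 3.14 × 5180/1000 = 16.27 mol
n/ν → PbO2: 6.087, Pb: 4.744, H2SO4: 8.135; Pb is limiting.
PbO2 consumed = (1/1) × 4.744 = 4.744 mol
PbO2 remaining = 6.087 − 4.744 = 1.343 mol
mass = 1.343 × 239.20 = 321.2 g

321 g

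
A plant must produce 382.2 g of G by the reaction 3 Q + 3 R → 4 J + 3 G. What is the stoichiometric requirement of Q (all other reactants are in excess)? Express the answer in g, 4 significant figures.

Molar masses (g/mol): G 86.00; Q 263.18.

1170 g

n(G) = 382.2 / 86.00 = 4.444 mol
n(Q) = (3/3) × 4.444 = 4.444 mol
mass = 4.444 × 263.18 = 1170 g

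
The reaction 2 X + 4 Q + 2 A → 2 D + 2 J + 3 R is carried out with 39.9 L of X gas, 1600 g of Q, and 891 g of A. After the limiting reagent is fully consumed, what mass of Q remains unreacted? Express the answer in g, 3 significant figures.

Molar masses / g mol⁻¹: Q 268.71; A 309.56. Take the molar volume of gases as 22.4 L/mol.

n(X) = 39.90 / 22.4 = 1.781 mol
n(Q) = 1600 / 268.71 = 5.954 mol
n(A) = 891.0 / 309.56 = 2.878 mol
n/ν → X: 0.8905, Q: 1.489, A: 1.439; X is limiting.
Q consumed = (4/2) × 1.781 = 3.562 mol
Q remaining = 5.954 − 3.562 = 2.392 mol
mass = 2.392 × 268.71 = 642.8 g

643 g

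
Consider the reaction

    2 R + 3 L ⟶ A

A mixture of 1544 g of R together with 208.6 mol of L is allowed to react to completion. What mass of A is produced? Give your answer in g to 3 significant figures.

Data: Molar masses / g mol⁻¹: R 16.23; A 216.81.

10300 g

n(R) = 1544 / 16.23 = 95.13 mol
n(L) = 208.6 mol
n/ν for R = 95.13/2 = 47.57
n/ν for L = 208.6/3 = 69.53
Smallest n/ν is R → limiting reagent.
n(A) = (1/2) × 95.13 = 47.57 mol
mass = 47.57 × 216.81 = 10310 g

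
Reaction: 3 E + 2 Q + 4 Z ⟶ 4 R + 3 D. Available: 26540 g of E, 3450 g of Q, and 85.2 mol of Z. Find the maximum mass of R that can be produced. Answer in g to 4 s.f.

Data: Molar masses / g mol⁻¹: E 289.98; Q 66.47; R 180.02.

15340 g

n(E) = 26540 / 289.98 = 91.52 mol
n(Q) = 3450 / 66.47 = 51.90 mol
n(Z) = 85.20 mol
n/ν for E = 91.52/3 = 30.51
n/ν for Q = 51.90/2 = 25.95
n/ν for Z = 85.20/4 = 21.30
Smallest n/ν is Z → limiting reagent.
n(R) = (4/4) × 85.20 = 85.20 mol
mass = 85.20 × 180.02 = 15340 g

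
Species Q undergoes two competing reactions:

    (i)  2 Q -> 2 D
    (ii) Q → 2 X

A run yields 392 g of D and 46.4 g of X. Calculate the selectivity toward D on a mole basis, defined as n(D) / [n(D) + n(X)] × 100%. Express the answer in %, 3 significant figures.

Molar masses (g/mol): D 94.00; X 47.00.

80.9 %

n(D) = 392 / 94.00 = 4.170 mol
n(X) = 46.4 / 47.00 = 0.9872 mol
selectivity = 4.170/(4.170+0.9872) × 100 = 80.86 %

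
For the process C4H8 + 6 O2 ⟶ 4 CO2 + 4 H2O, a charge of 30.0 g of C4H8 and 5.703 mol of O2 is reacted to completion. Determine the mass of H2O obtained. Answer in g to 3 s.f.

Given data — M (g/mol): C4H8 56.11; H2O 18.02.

n(C4H8) = 30.00 / 56.11 = 0.5347 mol
n(O2) = 5.703 mol
n/ν → C4H8: 0.5347, O2: 0.9505; C4H8 is limiting.
n(H2O) = (4/1) × 0.5347 = 2.139 mol
mass = 2.139 × 18.02 = 38.54 g

38.5 g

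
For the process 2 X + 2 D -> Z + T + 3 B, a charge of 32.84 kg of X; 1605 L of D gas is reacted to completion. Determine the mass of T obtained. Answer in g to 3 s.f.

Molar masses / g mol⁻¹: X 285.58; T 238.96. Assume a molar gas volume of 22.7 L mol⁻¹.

n(X) = 32.84×1000 / 285.58 = 115.0 mol
n(D) = 1605 / 22.7 = 70.70 mol
n/ν → X: 57.50, D: 35.35; D is limiting.
n(T) = (1/2) × 70.70 = 35.35 mol
mass = 35.35 × 238.96 = 8447 g

8450 g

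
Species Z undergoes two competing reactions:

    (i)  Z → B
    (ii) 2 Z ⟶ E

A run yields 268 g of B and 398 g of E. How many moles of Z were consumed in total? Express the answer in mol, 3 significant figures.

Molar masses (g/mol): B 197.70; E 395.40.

n(B) = 268 / 197.70 = 1.356 mol
n(E) = 398 / 395.40 = 1.007 mol
n(Z) via (i) = (1/1)×1.356 = 1.356 mol
n(Z) via (ii) = (2/1)×1.007 = 2.014 mol
total n(Z) = 1.356 + 2.014 = 3.370 mol

3.37 mol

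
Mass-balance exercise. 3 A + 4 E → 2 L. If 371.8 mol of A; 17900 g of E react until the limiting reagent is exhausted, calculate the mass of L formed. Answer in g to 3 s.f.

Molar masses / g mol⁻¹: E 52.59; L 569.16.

96900 g

n(A) = 371.8 mol
n(E) = 17900 / 52.59 = 340.4 mol
n/ν → A: 123.9, E: 85.10; E is limiting.
n(L) = (2/4) × 340.4 = 170.2 mol
mass = 170.2 × 569.16 = 96870 g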